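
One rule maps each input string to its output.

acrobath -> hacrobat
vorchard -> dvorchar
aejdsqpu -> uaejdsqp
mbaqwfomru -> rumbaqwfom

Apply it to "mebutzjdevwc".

vwcmebutzjde

The pattern: move the first 3 characters to the end (rotate left by 3), then swap the front and back halves of the string.
Working it through for "mebutzjdevwc": intermediate "utzjdevwcmeb", final "vwcmebutzjde".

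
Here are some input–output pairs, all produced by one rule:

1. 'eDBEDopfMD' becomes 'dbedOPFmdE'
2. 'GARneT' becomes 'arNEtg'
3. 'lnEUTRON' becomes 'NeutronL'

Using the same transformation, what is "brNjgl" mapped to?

Looking at the pairs, the operation is to flip the case of every letter, then move the first character to the end.
Applying both steps to "brNjgl": "BRnJGL", then "RnJGLB".

RnJGLB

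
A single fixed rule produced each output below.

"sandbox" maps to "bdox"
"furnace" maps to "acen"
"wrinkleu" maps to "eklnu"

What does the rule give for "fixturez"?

ertuz

Looking at the pairs, the operation is to delete the first 3 characters, then sort the characters into alphabetical order.
Working it through for "fixturez": intermediate "turez", final "ertuz".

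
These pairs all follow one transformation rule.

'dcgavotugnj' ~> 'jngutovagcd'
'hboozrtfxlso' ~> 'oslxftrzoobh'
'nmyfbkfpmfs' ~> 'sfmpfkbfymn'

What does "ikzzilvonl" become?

lnovlizzki

Rule — reverse the string.
On "ikzzilvonl" that produces "lnovlizzki".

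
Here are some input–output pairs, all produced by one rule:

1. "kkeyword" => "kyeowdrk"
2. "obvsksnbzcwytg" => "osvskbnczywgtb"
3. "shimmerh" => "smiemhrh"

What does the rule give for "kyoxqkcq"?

In each case the input is transformed by: swap each adjacent pair of characters (1↔2, 3↔4, ...), then move the first character to the end.
For "kyoxqkcq", step one produces "ykxokqqc"; step two turns that into "kxokqqcy".

kxokqqcy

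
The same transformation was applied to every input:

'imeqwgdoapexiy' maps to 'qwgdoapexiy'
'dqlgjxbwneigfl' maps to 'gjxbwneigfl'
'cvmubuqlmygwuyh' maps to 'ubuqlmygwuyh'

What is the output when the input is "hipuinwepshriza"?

Rule — delete the first 3 characters.
For "hipuinwepshriza" the result is "uinwepshriza".

uinwepshriza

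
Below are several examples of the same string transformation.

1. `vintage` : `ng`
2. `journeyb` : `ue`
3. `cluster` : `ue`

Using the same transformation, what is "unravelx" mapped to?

re

The pattern: keep one character in every 3, starting at position 3 (positions 3rd, 6th, 9th, ...).
For "unravelx" the result is "re".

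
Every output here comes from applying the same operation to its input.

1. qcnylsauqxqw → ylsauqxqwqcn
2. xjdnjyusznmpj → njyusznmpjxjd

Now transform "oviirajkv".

irajkvovi

What's happening: move the first 3 characters to the end (rotate left by 3).
"oviirajkv" → "irajkvovi".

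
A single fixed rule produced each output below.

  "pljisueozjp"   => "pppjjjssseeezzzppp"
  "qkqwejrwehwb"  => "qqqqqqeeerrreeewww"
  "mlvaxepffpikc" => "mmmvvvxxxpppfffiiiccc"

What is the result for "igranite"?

iiirrrnnnttt

What's happening: keep every other character starting from the first (positions 1st, 3rd, 5th, ...), then repeat every character 3 times.
"igranite" → "irnt" → "iiirrrnnnttt".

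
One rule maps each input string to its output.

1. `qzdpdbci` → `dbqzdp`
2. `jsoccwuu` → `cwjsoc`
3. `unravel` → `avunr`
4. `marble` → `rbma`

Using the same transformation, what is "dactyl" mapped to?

What's happening: delete the last 2 characters, then move the last 2 characters to the front (rotate right by 2).
Applying both steps to "dactyl": "dact", then "ctda".

ctda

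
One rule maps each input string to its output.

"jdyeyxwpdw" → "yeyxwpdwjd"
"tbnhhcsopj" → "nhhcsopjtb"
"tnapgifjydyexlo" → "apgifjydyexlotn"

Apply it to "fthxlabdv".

In each case the input is transformed by: move the first 2 characters to the end (rotate left by 2).
For "fthxlabdv" the result is "hxlabdvft".

hxlabdvft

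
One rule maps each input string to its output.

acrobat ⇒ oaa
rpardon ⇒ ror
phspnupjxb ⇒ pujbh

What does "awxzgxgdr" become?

zxda

In each case the input is transformed by: move the first 2 characters to the end (rotate left by 2), then keep every other character starting from the second (positions 2nd, 4th, 6th, ...).
For "awxzgxgdr", step one produces "xzgxgdraw"; step two turns that into "zxda".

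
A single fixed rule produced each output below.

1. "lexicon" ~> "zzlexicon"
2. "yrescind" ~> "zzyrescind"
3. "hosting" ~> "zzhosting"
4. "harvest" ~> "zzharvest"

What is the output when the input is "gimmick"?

zzgimmick

The pattern: prepend "zz".
For "gimmick" the result is "zzgimmick".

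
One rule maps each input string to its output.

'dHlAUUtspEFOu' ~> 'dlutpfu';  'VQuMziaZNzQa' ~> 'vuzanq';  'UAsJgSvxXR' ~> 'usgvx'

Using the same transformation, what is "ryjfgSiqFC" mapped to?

rjgif

What's happening: keep every other character starting from the first (positions 1st, 3rd, 5th, ...), then convert every letter to lowercase.
On "ryjfgSiqFC" that produces "rjgif".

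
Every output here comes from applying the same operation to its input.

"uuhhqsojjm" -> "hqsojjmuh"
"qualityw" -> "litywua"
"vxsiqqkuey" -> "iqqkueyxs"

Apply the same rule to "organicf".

The rule is to delete the first character, then move the first 2 characters to the end (rotate left by 2).
For "organicf", step one produces "rganicf"; step two turns that into "anicfrg".

anicfrg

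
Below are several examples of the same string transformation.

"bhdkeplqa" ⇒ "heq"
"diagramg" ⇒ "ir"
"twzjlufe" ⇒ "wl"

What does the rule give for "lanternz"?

ae

Each output is the input with this applied: delete the last character, then keep one character in every 3, starting at position 2 (positions 2nd, 5th, 8th, ...).
On "lanternz" that produces "ae".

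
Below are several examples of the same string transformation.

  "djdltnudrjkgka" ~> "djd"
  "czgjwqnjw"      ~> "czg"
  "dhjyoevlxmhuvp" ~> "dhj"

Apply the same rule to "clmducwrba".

clm

What's happening: keep only the first 3 characters.
So "clmducwrba" becomes "clm".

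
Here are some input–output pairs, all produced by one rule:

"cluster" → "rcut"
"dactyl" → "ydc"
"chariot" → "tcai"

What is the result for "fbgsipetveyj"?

yfgiev

The rule is to keep every other character starting from the first (positions 1st, 3rd, 5th, ...), then move the last character to the front.
Working it through for "fbgsipetveyj": intermediate "fgievy", final "yfgiev".
(Check on "dactyl": → "dcy" → "ydc" ✓)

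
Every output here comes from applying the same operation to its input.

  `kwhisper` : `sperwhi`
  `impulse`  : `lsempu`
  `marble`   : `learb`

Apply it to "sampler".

leramp

The transformation: delete the first character, then move the first 3 characters to the end (rotate left by 3).
On "sampler": the first step gives "ampler", and the second then gives "leramp".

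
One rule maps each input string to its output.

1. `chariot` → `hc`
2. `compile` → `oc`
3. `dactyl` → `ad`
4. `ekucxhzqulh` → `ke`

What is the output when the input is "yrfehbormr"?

ry

In each case the input is transformed by: swap each adjacent pair of characters (1↔2, 3↔4, ...), then keep only the first 2 characters.
On "yrfehbormr": the first step gives "ryefbhrorm", and the second then gives "ry".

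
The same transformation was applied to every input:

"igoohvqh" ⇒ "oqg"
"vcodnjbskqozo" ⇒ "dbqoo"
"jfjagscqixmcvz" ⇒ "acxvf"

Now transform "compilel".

peo

Each output is the input with this applied: move the first 3 characters to the end (rotate left by 3), then keep one character in every 3, starting at position 1 (positions 1st, 4th, 7th, ...).
On "compilel": the first step gives "pilelcom", and the second then gives "peo".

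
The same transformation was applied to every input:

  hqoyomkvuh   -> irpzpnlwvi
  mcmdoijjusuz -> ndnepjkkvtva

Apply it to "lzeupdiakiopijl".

What's happening: shift every letter 1 place forward in the alphabet (wrapping around).
"lzeupdiakiopijl" → "mafvqejbljpqjkm".

mafvqejbljpqjkm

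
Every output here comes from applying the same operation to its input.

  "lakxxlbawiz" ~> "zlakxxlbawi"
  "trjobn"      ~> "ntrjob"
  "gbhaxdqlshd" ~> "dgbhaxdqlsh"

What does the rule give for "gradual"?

lgradua

Rule — move the last character to the front.
On "gradual" that produces "lgradua".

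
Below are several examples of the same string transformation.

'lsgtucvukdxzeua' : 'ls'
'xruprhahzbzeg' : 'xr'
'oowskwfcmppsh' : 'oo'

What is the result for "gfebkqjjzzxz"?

What's happening: keep only the first 2 characters.
So "gfebkqjjzzxz" becomes "gf".

gf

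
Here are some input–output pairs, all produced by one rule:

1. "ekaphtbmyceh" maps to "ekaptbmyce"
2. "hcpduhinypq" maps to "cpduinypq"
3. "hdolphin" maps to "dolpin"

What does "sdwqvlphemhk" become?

sdwqvlpemk

The pattern: remove every "h".
Applying that to "sdwqvlphemhk" gives "sdwqvlpemk".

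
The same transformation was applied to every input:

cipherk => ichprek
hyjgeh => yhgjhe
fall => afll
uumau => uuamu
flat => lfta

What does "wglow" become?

gwolw

The pattern: swap each adjacent pair of characters (1↔2, 3↔4, ...).
For "wglow" the result is "gwolw".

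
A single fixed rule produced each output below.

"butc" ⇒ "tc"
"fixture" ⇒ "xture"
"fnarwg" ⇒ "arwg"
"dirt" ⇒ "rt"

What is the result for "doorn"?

Rule — delete the first 2 characters.
Doing the same to "doorn": "orn".

orn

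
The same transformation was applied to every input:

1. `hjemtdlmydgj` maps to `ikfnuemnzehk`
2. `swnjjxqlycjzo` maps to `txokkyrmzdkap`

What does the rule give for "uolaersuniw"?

vpmbfstvojx

The transformation: shift every letter 1 place forward in the alphabet (wrapping around).
So "uolaersuniw" becomes "vpmbfstvojx".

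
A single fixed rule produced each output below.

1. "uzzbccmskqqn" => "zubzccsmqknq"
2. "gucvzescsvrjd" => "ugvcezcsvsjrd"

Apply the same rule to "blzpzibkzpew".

lbpzizkbpzwe

Looking at the pairs, the operation is to swap each adjacent pair of characters (1↔2, 3↔4, ...).
On "blzpzibkzpew" that produces "lbpzizkbpzwe".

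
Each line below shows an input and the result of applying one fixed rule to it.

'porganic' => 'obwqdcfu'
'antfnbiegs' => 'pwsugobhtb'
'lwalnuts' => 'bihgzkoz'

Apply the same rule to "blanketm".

yshapzob

The pattern: swap the front and back halves of the string, then shift every letter 12 places backward in the alphabet (wrapping around).
For "blanketm", step one produces "ketmblan"; step two turns that into "yshapzob".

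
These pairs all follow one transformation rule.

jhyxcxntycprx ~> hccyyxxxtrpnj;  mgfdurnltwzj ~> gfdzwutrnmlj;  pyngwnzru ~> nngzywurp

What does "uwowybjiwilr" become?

Each output is the input with this applied: sort the characters into reverse alphabetical order, then move the last 3 characters to the front (rotate right by 3).
Working it through for "uwowybjiwilr": intermediate "ywwwuroljiib", final "iibywwwurolj".
(Check on "jhyxcxntycprx": → "yyxxxtrpnjhcc" → "hccyyxxxtrpnj" ✓)

iibywwwurolj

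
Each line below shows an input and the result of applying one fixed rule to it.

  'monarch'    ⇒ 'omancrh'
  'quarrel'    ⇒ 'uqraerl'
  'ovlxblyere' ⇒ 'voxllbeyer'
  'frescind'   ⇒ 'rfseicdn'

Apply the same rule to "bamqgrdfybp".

The rule is to swap each adjacent pair of characters (1↔2, 3↔4, ...).
Applying that to "bamqgrdfybp" gives "abqmrgfdbyp".

abqmrgfdbyp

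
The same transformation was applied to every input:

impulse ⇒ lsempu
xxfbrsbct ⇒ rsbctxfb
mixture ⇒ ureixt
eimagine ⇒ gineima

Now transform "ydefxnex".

xnexdef

The rule is to delete the first character, then move the first 3 characters to the end (rotate left by 3).
On "ydefxnex": the first step gives "defxnex", and the second then gives "xnexdef".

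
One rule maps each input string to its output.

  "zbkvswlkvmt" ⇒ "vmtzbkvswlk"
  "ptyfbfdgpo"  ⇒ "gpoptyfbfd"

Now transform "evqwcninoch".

ochevqwcnin

Each output is the input with this applied: move the last 3 characters to the front (rotate right by 3).
For "evqwcninoch" the result is "ochevqwcnin".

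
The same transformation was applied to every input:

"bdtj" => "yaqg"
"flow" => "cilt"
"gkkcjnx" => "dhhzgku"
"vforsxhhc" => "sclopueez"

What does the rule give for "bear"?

What's happening: shift every letter 3 places backward in the alphabet (wrapping around).
"bear" → "ybxo".

ybxo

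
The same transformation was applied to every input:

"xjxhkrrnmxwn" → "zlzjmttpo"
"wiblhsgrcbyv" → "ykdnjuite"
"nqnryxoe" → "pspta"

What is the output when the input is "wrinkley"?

In each case the input is transformed by: shift every letter 2 places forward in the alphabet (wrapping around), then delete the last 3 characters.
Working it through for "wrinkley": intermediate "ytkpmnga", final "ytkpm".

ytkpm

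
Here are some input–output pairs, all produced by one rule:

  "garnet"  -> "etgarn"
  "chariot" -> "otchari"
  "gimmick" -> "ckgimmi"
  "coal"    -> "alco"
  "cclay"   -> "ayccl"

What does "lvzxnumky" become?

The transformation: move the last 2 characters to the front (rotate right by 2).
So "lvzxnumky" becomes "kylvzxnum".

kylvzxnum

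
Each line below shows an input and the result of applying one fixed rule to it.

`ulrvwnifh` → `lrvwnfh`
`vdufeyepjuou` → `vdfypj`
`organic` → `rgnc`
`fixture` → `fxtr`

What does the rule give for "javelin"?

jvln

Looking at the pairs, the operation is to remove every vowel.
"javelin" → "jvln".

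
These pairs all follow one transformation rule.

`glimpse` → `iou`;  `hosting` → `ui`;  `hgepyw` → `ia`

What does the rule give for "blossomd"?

What's happening: shift every letter 2 places forward in the alphabet (wrapping around), then keep only the vowels.
Applying both steps to "blossomd": "dnquuqof", then "uuo".

uuo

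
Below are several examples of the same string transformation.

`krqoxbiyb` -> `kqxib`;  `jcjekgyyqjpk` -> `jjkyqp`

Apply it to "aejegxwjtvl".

ajgwtl

The pattern: keep every other character starting from the first (positions 1st, 3rd, 5th, ...).
Applying that to "aejegxwjtvl" gives "ajgwtl".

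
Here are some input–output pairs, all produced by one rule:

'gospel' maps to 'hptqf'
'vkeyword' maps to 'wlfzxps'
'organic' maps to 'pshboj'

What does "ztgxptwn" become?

auhyqux

In each case the input is transformed by: shift every letter 1 place forward in the alphabet (wrapping around), then delete the last character.
For "ztgxptwn", step one produces "auhyquxo"; step two turns that into "auhyqux".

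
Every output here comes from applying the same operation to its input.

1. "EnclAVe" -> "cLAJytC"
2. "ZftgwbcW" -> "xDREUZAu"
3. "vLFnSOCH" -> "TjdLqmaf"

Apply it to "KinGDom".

Rule — flip the case of every letter, then shift every letter 2 places backward in the alphabet (wrapping around).
On "KinGDom": the first step gives "kINgdOM", and the second then gives "iGLebMK".

iGLebMK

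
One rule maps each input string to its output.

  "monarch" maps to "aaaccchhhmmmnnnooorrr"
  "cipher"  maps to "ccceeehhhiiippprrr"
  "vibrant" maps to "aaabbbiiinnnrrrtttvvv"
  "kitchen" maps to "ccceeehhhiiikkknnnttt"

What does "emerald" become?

Each output is the input with this applied: sort the characters into alphabetical order, then repeat every character 3 times.
Working it through for "emerald": intermediate "adeelmr", final "aaadddeeeeeelllmmmrrr".

aaadddeeeeeelllmmmrrr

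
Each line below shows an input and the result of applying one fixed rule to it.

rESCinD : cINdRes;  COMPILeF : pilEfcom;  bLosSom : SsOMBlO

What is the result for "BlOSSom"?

ssOMbLo

The rule is to move the first 3 characters to the end (rotate left by 3), then flip the case of every letter.
"BlOSSom" → "SSomBlO" → "ssOMbLo".
(Check on "rESCinD": → "CinDrES" → "cINdRes" ✓)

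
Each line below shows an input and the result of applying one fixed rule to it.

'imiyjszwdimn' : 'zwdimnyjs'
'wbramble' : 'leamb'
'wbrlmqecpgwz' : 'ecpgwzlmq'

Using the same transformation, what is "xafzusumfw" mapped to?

umfwzus

In each case the input is transformed by: delete the first 3 characters, then move the first 3 characters to the end (rotate left by 3).
So "xafzusumfw" becomes "umfwzus".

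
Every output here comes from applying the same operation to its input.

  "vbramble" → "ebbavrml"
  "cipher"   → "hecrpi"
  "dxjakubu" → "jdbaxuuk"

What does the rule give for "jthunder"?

jhedutrn

Looking at the pairs, the operation is to sort the characters into reverse alphabetical order, then swap the front and back halves of the string.
Applying both steps to "jthunder": "utrnjhed", then "jhedutrn".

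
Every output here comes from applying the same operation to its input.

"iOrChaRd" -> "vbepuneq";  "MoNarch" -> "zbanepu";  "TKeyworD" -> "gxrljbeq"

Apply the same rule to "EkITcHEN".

rxvgpura

Looking at the pairs, the operation is to shift every letter 13 places forward in the alphabet (wrapping around) — i.e. ROT13, then convert every letter to lowercase.
For "EkITcHEN", step one produces "RxVGpURA"; step two turns that into "rxvgpura".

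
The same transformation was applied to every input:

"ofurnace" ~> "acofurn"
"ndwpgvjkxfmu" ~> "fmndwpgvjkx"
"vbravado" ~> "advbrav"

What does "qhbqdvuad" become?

In each case the input is transformed by: delete the last character, then move the last 2 characters to the front (rotate right by 2).
Working it through for "qhbqdvuad": intermediate "qhbqdvua", final "uaqhbqdv".
(Check on "ofurnace": → "ofurnac" → "acofurn" ✓)

uaqhbqdv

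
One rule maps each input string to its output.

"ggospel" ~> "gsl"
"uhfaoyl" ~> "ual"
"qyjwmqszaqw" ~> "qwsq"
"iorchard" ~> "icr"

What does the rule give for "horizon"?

hin

In each case the input is transformed by: keep one character in every 3, starting at position 1 (positions 1st, 4th, 7th, ...).
Doing the same to "horizon": "hin".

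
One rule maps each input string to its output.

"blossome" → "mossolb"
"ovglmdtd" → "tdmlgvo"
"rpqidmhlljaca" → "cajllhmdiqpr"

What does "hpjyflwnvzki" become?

kzvnwlfyjph

Looking at the pairs, the operation is to delete the last character, then reverse the string.
Starting from "hpjyflwnvzki": after the first operation, "hpjyflwnvzk"; after the second, "kzvnwlfyjph".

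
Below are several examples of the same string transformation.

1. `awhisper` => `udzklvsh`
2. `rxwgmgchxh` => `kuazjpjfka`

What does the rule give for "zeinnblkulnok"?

nchlqqeonxoqr

Looking at the pairs, the operation is to move the last character to the front, then shift every letter 3 places forward in the alphabet (wrapping around).
Applying both steps to "zeinnblkulnok": "kzeinnblkulno", then "nchlqqeonxoqr".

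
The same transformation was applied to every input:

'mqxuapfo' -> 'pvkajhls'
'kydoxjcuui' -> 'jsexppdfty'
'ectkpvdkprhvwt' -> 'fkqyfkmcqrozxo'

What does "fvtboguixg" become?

Each output is the input with this applied: shift every letter 5 places backward in the alphabet (wrapping around), then move the first 3 characters to the end (rotate left by 3).
For "fvtboguixg", step one produces "aqowjbpdsb"; step two turns that into "wjbpdsbaqo".

wjbpdsbaqo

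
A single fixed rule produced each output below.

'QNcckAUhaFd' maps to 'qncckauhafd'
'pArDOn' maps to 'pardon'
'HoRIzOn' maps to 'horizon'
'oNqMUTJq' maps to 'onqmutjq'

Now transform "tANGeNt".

The rule is to convert every letter to lowercase.
So "tANGeNt" becomes "tangent".

tangent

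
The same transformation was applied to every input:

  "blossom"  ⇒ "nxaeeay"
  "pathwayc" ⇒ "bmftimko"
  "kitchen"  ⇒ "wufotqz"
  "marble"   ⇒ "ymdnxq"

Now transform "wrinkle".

iduzwxq

Looking at the pairs, the operation is to shift every letter 12 places forward in the alphabet (wrapping around).
For "wrinkle" the result is "iduzwxq".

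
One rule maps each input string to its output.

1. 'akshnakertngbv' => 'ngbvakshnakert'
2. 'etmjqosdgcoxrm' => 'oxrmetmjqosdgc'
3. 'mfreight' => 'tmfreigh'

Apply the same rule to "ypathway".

Looking at the pairs, the operation is to move the first 3 characters to the end (rotate left by 3), then swap the front and back halves of the string.
For "ypathway", step one produces "thwayypa"; step two turns that into "yypathwa".

yypathwa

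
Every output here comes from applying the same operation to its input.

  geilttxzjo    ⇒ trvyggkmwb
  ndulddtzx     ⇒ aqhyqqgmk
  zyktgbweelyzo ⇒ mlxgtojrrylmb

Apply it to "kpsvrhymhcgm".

The pattern: shift every letter 13 places forward in the alphabet (wrapping around) — i.e. ROT13.
For "kpsvrhymhcgm" the result is "xcfieulzuptz".

xcfieulzuptz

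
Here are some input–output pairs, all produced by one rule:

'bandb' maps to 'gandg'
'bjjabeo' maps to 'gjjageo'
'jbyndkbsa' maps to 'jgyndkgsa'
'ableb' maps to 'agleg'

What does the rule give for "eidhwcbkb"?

The pattern: replace every "b" with "g".
So "eidhwcbkb" becomes "eidhwcgkg".

eidhwcgkg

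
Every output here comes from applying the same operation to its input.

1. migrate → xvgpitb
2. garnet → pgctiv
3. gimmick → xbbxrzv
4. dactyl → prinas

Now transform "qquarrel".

fjpggtaf

Looking at the pairs, the operation is to shift every letter 11 places backward in the alphabet (wrapping around), then move the first character to the end.
Working it through for "qquarrel": intermediate "ffjpggta", final "fjpggtaf".
(Check on "gimmick": → "vxbbxrz" → "xbbxrzv" ✓)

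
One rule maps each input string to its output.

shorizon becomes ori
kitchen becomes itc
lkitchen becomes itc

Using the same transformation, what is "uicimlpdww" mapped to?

The pattern: move the last 3 characters to the front (rotate right by 3), then keep only the last 3 characters.
Starting from "uicimlpdww": after the first operation, "dwwuicimlp"; after the second, "mlp".
(Check on "shorizon": → "zonshori" → "ori" ✓)

mlp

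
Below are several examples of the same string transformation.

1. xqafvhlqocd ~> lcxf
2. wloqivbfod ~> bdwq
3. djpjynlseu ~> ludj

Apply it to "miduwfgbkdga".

Looking at the pairs, the operation is to keep one character in every 3, starting at position 1 (positions 1st, 4th, 7th, ...), then move the last 2 characters to the front (rotate right by 2).
Applying that to "miduwfgbkdga" gives "gdmu".

gdmu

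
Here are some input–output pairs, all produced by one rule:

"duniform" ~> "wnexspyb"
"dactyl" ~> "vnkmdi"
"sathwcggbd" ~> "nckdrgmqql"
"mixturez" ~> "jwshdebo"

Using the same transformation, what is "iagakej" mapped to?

In each case the input is transformed by: move the last character to the front, then shift every letter 10 places forward in the alphabet (wrapping around).
Applying both steps to "iagakej": "jiagake", then "tskqkuo".
(Check on "mixturez": → "zmixture" → "jwshdebo" ✓)

tskqkuo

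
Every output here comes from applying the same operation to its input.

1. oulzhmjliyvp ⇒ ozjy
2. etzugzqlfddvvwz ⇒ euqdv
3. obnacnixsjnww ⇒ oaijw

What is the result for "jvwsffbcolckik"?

The pattern: keep one character in every 3, starting at position 1 (positions 1st, 4th, 7th, ...).
"jvwsffbcolckik" → "jsbli".

jsbli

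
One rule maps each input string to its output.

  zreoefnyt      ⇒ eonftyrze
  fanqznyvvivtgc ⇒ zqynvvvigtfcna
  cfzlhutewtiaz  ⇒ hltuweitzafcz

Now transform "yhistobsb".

tsbobshyi

The transformation: move the first 3 characters to the end (rotate left by 3), then swap each adjacent pair of characters (1↔2, 3↔4, ...).
"yhistobsb" → "stobsbyhi" → "tsbobshyi".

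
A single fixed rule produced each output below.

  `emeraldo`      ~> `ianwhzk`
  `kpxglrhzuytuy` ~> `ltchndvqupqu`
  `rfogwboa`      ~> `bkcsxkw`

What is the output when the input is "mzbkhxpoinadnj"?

Each output is the input with this applied: shift every letter 4 places backward in the alphabet (wrapping around), then delete the first character.
For "mzbkhxpoinadnj" the result is "vxgdtlkejwzjf".

vxgdtlkejwzjf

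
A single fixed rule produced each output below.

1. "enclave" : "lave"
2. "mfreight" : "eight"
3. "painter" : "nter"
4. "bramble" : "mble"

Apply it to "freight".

Each output is the input with this applied: delete the first 3 characters.
"freight" → "ight".

ight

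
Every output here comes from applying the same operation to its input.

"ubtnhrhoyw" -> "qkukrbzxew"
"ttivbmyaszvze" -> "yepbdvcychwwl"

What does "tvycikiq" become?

flnltwyb

In each case the input is transformed by: shift every letter 3 places forward in the alphabet (wrapping around), then move the first 3 characters to the end (rotate left by 3).
For "tvycikiq", step one produces "wybflnlt"; step two turns that into "flnltwyb".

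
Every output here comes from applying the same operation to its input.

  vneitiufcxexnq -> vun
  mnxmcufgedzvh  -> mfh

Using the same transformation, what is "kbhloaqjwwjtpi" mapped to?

kqp

In each case the input is transformed by: keep one character in every 3, starting at position 1 (positions 1st, 4th, 7th, ...), then keep every other character starting from the first (positions 1st, 3rd, 5th, ...).
For "kbhloaqjwwjtpi", step one produces "klqwp"; step two turns that into "kqp".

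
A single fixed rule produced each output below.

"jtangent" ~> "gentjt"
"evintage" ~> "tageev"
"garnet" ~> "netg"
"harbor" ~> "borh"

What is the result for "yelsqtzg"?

Rule — swap the front and back halves of the string, then delete the last 2 characters.
Working it through for "yelsqtzg": intermediate "qtzgyels", final "qtzgye".

qtzgye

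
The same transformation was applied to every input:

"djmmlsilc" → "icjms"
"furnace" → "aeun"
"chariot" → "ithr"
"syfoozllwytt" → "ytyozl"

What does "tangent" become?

etag

Looking at the pairs, the operation is to move the last 3 characters to the front (rotate right by 3), then keep every other character starting from the first (positions 1st, 3rd, 5th, ...).
On "tangent": the first step gives "enttang", and the second then gives "etag".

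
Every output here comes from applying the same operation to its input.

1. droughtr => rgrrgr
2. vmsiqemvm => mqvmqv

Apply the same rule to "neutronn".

The pattern: keep one character in every 3, starting at position 2 (positions 2nd, 5th, 8th, ...), then write the whole string twice.
On "neutronn": the first step gives "ern", and the second then gives "ernern".

ernern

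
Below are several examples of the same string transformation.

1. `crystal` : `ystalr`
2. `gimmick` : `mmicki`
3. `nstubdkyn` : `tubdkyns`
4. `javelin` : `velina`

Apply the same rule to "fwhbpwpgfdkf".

In each case the input is transformed by: delete the first character, then move the first character to the end.
Working it through for "fwhbpwpgfdkf": intermediate "whbpwpgfdkf", final "hbpwpgfdkfw".
(Check on "javelin": → "avelin" → "velina" ✓)

hbpwpgfdkfw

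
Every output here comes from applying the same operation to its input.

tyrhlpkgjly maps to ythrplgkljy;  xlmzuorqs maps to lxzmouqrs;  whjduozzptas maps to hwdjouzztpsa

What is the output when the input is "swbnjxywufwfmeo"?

wsnbxjwyfufwemo

In each case the input is transformed by: swap each adjacent pair of characters (1↔2, 3↔4, ...).
On "swbnjxywufwfmeo" that produces "wsnbxjwyfufwemo".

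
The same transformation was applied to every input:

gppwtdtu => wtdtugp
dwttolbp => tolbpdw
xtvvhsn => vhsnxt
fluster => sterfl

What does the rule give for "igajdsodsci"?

jdsodsciig

The rule is to move the first 2 characters to the end (rotate left by 2), then delete the first character.
Working it through for "igajdsodsci": intermediate "ajdsodsciig", final "jdsodsciig".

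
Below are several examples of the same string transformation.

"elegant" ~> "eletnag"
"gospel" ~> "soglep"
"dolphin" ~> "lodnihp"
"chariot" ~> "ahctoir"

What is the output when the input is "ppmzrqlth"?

mpphtlqrz

Looking at the pairs, the operation is to reverse the string, then move the last 3 characters to the front (rotate right by 3).
"ppmzrqlth" → "htlqrzmpp" → "mpphtlqrz".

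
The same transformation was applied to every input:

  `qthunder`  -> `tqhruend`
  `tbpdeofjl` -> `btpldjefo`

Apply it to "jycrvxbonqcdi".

yjcirdvcxqbno

The transformation: move the first character to the end, then take characters alternately from the front and the back (1st, last, 2nd, 2nd-last, ...).
On "jycrvxbonqcdi": the first step gives "ycrvxbonqcdij", and the second then gives "yjcirdvcxqbno".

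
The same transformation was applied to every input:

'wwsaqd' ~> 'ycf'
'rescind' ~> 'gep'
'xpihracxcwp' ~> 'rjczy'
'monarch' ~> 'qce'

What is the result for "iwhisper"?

ykrt

In each case the input is transformed by: shift every letter 2 places forward in the alphabet (wrapping around), then keep every other character starting from the second (positions 2nd, 4th, 6th, ...).
Starting from "iwhisper": after the first operation, "kyjkurgt"; after the second, "ykrt".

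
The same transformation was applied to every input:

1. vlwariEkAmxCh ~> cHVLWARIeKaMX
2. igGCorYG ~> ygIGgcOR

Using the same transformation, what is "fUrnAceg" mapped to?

What's happening: move the last 2 characters to the front (rotate right by 2), then flip the case of every letter.
"fUrnAceg" → "egfUrnAc" → "EGFuRNaC".

EGFuRNaC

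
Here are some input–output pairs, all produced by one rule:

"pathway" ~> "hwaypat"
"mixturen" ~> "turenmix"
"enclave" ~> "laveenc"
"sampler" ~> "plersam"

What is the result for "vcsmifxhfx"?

Looking at the pairs, the operation is to move the first 3 characters to the end (rotate left by 3).
So "vcsmifxhfx" becomes "mifxhfxvcs".

mifxhfxvcs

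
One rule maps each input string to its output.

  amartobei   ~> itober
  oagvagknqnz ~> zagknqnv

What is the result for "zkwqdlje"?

edljq

Looking at the pairs, the operation is to delete the first 3 characters, then swap the first and last characters.
Starting from "zkwqdlje": after the first operation, "qdlje"; after the second, "edljq".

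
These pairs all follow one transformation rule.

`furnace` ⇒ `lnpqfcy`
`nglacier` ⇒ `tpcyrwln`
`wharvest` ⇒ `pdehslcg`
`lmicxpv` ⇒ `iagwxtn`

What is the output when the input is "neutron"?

czyypfe

In each case the input is transformed by: move the last 3 characters to the front (rotate right by 3), then shift every letter 11 places forward in the alphabet (wrapping around).
Working it through for "neutron": intermediate "ronneut", final "czyypfe".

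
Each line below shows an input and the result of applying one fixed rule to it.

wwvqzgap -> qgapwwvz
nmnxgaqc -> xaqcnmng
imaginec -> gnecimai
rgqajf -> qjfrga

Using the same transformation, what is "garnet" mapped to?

retgan

The pattern: swap the front and back halves of the string, then swap the first and last characters.
Working it through for "garnet": intermediate "netgar", final "retgan".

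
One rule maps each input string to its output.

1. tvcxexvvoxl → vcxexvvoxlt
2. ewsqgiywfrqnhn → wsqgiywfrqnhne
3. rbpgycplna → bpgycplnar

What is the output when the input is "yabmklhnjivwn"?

What's happening: move the first character to the end.
Applying that to "yabmklhnjivwn" gives "abmklhnjivwny".

abmklhnjivwny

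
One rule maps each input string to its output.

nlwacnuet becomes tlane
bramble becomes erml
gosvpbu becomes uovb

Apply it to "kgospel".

lgse

The rule is to move the last character to the front, then keep every other character starting from the first (positions 1st, 3rd, 5th, ...).
"kgospel" → "lgse".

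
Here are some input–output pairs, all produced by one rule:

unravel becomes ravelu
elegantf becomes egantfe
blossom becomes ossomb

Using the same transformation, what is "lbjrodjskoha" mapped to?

jrodjskohal

Looking at the pairs, the operation is to move the first 2 characters to the end (rotate left by 2), then delete the last character.
Working it through for "lbjrodjskoha": intermediate "jrodjskohalb", final "jrodjskohal".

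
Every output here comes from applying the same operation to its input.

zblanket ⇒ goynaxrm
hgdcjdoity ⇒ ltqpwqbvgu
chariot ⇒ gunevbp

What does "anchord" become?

qapuben

Each output is the input with this applied: shift every letter 13 places forward in the alphabet (wrapping around) — i.e. ROT13, then swap the first and last characters.
Working it through for "anchord": intermediate "napubeq", final "qapuben".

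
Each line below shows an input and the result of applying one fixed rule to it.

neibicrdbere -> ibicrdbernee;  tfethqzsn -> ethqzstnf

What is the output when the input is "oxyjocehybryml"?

yjocehybrymolx

In each case the input is transformed by: swap the first and last characters, then move the first 2 characters to the end (rotate left by 2).
Working it through for "oxyjocehybryml": intermediate "lxyjocehybrymo", final "yjocehybrymolx".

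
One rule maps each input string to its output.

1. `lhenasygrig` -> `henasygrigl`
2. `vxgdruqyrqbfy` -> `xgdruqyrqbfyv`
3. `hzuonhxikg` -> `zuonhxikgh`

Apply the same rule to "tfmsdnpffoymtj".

Looking at the pairs, the operation is to move the first character to the end.
For "tfmsdnpffoymtj" the result is "fmsdnpffoymtjt".

fmsdnpffoymtjt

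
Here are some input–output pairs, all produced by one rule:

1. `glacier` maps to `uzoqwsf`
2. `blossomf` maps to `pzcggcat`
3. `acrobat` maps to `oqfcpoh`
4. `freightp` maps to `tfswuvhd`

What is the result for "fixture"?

In each case the input is transformed by: shift every letter 12 places backward in the alphabet (wrapping around).
On "fixture" that produces "twlhifs".

twlhifs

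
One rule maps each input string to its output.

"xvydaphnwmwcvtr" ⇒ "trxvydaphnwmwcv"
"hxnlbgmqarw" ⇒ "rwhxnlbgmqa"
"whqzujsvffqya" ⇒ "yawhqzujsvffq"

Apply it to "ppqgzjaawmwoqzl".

zlppqgzjaawmwoq

The pattern: move the last 2 characters to the front (rotate right by 2).
So "ppqgzjaawmwoqzl" becomes "zlppqgzjaawmwoq".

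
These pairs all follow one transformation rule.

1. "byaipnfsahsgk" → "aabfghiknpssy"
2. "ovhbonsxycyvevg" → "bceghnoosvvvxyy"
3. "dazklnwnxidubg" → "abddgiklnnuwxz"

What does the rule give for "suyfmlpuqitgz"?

The pattern: sort the characters into alphabetical order.
So "suyfmlpuqitgz" becomes "fgilmpqstuuyz".

fgilmpqstuuyz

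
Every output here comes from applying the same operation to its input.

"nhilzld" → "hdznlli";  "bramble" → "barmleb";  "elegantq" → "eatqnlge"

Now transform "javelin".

The pattern: sort the characters into reverse alphabetical order, then move the last 2 characters to the front (rotate right by 2).
Doing the same to "javelin": "eavnlji".

eavnlji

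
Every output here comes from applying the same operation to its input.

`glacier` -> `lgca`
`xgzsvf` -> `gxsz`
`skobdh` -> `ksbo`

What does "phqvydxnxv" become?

What's happening: swap each adjacent pair of characters (1↔2, 3↔4, ...), then keep only the first 4 characters.
For "phqvydxnxv" the result is "hpvq".

hpvq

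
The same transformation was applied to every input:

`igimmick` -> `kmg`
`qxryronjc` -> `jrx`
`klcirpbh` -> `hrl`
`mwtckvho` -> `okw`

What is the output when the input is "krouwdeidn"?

iwr

Looking at the pairs, the operation is to keep one character in every 3, starting at position 2 (positions 2nd, 5th, 8th, ...), then reverse the string.
On "krouwdeidn": the first step gives "rwi", and the second then gives "iwr".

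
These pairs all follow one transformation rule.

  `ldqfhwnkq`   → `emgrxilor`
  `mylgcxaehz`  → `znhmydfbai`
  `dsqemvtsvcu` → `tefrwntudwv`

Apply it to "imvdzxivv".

njewyawjw

Rule — shift every letter 1 place forward in the alphabet (wrapping around), then swap each adjacent pair of characters (1↔2, 3↔4, ...).
Applying that to "imvdzxivv" gives "njewyawjw".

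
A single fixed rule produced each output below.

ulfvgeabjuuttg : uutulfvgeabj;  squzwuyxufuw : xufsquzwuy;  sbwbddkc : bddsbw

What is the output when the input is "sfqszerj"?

The transformation: delete the last 2 characters, then move the last 3 characters to the front (rotate right by 3).
On "sfqszerj": the first step gives "sfqsze", and the second then gives "szesfq".

szesfq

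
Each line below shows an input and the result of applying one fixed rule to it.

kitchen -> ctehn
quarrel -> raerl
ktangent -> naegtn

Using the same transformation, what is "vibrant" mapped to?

The transformation: swap each adjacent pair of characters (1↔2, 3↔4, ...), then delete the first 2 characters.
On "vibrant" that produces "rbnat".
(Check on "kitchen": → "ikctehn" → "ctehn" ✓)

rbnat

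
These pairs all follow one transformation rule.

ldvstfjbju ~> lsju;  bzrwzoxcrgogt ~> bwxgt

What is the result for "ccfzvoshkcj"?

czsc

Each output is the input with this applied: keep one character in every 3, starting at position 1 (positions 1st, 4th, 7th, ...).
Doing the same to "ccfzvoshkcj": "czsc".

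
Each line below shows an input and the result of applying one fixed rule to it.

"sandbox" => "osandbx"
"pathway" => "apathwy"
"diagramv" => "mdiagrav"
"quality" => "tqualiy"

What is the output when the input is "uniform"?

runifom

Rule — move the last character to the front, then swap the first and last characters.
"uniform" → "munifor" → "runifom".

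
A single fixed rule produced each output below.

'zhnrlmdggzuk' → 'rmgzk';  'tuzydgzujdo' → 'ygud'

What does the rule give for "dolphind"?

pid

Rule — delete the first 3 characters, then keep every other character starting from the first (positions 1st, 3rd, 5th, ...).
Applying that to "dolphind" gives "pid".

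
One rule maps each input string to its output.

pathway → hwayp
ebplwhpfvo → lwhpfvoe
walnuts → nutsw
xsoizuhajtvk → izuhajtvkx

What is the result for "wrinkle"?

nklew

The transformation: move the first 3 characters to the end (rotate left by 3), then delete the last 2 characters.
On "wrinkle": the first step gives "nklewri", and the second then gives "nklew".
(Check on "ebplwhpfvo": → "lwhpfvoebp" → "lwhpfvoe" ✓)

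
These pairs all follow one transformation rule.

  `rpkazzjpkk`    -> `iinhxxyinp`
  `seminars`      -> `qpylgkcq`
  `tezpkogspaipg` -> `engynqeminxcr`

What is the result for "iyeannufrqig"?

egopdsllycwg

The pattern: reverse the string, then shift every letter 2 places backward in the alphabet (wrapping around).
Doing the same to "iyeannufrqig": "egopdsllycwg".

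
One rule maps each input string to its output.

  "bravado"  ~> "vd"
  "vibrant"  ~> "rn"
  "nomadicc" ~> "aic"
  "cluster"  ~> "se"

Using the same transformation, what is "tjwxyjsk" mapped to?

The pattern: keep every other character starting from the second (positions 2nd, 4th, 6th, ...), then delete the first character.
On "tjwxyjsk": the first step gives "jxjk", and the second then gives "xjk".
(Check on "bravado": → "rvd" → "vd" ✓)

xjk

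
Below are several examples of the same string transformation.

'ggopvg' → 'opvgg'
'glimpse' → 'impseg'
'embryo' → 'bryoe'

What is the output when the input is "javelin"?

velinj

The transformation: move the first character to the end, then delete the first character.
So "javelin" becomes "velinj".
(Check on "glimpse": → "limpseg" → "impseg" ✓)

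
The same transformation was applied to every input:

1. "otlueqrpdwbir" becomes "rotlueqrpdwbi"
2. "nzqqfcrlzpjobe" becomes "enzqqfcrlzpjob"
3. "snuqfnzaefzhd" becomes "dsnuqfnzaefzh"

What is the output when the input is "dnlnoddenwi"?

The transformation: move the last character to the front.
Applying that to "dnlnoddenwi" gives "idnlnoddenw".

idnlnoddenw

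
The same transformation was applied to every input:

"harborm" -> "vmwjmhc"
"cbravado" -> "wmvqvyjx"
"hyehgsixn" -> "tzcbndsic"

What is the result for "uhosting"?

cjnodibp

Each output is the input with this applied: shift every letter 5 places backward in the alphabet (wrapping around), then move the first character to the end.
"uhosting" → "cjnodibp".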